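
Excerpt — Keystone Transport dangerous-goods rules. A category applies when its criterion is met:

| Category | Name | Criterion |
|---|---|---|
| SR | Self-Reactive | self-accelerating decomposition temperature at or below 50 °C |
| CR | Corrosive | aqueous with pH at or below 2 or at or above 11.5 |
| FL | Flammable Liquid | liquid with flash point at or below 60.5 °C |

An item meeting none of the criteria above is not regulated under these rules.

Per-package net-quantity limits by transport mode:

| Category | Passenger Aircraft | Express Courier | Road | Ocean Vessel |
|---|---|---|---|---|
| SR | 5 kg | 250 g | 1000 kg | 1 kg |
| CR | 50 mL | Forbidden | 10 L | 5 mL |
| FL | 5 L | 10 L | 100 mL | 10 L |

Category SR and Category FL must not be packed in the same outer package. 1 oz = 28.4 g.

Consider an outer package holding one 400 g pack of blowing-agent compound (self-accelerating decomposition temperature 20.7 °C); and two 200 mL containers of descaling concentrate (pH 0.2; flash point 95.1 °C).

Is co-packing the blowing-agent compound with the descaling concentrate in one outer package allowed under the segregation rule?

Self-accelerating decomposition temperature 20.7 °C meets the Category SR criterion (Self-Reactive), so the blowing-agent compound is Category SR.
pH 0.2 meets the Category CR criterion (Corrosive), so the descaling concentrate is Category CR.
No segregation rule bars Category SR with Category CR.

Yes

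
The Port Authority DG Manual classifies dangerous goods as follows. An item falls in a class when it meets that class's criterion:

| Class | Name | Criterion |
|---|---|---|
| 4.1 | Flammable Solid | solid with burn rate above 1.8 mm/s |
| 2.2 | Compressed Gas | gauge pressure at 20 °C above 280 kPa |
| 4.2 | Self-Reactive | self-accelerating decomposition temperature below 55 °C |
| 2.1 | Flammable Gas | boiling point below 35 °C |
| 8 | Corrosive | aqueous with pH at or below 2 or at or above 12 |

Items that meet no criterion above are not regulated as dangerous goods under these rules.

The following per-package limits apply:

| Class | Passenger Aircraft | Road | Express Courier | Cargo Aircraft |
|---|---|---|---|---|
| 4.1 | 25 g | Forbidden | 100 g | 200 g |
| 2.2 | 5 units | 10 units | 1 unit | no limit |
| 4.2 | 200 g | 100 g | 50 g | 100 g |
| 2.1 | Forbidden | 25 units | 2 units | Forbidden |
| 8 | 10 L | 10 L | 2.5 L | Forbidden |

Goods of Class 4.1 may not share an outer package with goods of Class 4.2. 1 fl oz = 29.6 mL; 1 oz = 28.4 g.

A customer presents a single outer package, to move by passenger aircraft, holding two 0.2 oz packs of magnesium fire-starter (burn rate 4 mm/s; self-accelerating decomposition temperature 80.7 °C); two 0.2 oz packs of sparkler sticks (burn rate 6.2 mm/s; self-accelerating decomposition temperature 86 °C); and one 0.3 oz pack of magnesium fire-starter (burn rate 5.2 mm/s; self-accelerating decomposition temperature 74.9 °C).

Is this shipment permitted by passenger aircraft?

The magnesium fire-starter has burn rate 4 mm/s, which is > 1.8 mm/s, so it is Class 4.1 (Flammable Solid).
Burn rate 6.2 mm/s meets the Class 4.1 criterion (Flammable Solid), so the sparkler sticks are Class 4.1.
The magnesium fire-starter has burn rate 5.2 mm/s, which is > 1.8 mm/s, so it is Class 4.1 (Flammable Solid).
Total Class 4.1: (two 0.2 oz packs = 11.36 g) + (two 0.2 oz packs = 11.36 g) + (one 0.3 oz pack = 8.52 g) = 31.24 g.
31.24 g > 25 g (passenger aircraft limit, Class 4.1) — over the limit.

No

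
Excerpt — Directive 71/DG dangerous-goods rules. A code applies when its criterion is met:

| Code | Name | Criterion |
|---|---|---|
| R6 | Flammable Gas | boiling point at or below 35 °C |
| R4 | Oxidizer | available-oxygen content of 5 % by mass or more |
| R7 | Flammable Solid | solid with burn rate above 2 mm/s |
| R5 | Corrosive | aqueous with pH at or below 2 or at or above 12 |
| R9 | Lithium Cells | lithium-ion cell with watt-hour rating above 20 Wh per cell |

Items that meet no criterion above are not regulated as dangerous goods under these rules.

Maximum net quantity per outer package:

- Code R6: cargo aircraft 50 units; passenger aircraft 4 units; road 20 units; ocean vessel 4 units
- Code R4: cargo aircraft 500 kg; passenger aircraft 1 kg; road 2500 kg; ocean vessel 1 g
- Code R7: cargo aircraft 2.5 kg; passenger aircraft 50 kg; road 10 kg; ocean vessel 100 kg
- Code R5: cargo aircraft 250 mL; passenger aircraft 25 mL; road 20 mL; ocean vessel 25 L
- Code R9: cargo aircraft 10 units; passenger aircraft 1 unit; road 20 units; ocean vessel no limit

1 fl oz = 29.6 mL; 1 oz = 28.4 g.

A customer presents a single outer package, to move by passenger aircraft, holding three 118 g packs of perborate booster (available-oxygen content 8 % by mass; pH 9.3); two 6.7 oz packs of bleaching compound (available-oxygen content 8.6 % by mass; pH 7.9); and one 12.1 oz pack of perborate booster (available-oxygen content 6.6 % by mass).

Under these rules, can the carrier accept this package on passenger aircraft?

The perborate booster has available-oxygen content 8 % by mass, which is ≥ 5 % by mass, so it is Code R4 (Oxidizer).
Bleaching compound: available-oxygen content 8.6 % by mass ≥ 5 % by mass → Code R4 (Oxidizer).
Perborate booster: available-oxygen content 6.6 % by mass ≥ 5 % by mass → Code R4 (Oxidizer).
Code R4 net quantity: (three 118 g packs = 354 g) + (two 6.7 oz packs = 380.56 g) + (one 12.1 oz pack = 343.64 g) = 1078.2 g.
That exceeds the Code R4 passenger aircraft limit of 1 kg.

No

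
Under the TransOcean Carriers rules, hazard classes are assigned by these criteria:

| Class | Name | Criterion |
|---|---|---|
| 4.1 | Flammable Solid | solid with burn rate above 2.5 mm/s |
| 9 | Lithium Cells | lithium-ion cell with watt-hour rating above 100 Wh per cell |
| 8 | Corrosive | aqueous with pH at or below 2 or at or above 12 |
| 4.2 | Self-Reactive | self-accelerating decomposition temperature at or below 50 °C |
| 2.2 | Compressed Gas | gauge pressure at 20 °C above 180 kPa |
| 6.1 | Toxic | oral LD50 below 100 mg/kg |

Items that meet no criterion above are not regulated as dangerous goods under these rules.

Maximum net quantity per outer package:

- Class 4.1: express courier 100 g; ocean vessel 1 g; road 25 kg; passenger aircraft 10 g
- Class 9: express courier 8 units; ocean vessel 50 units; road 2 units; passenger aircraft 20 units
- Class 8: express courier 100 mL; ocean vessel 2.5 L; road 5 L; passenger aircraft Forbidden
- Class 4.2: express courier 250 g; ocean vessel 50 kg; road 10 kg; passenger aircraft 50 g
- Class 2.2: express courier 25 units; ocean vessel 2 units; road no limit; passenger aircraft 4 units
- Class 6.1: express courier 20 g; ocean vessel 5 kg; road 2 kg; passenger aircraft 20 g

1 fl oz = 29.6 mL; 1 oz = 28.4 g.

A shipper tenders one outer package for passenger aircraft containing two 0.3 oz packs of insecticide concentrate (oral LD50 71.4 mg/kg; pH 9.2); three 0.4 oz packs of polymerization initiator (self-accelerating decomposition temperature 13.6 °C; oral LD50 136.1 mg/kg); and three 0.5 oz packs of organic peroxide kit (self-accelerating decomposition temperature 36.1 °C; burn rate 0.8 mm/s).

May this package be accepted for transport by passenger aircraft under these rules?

With oral LD50 71.4 mg/kg (< 100 mg/kg), the insecticide concentrate falls in Class 6.1.
With self-accelerating decomposition temperature 13.6 °C (≤ 50 °C), the polymerization initiator falls in Class 4.2.
With self-accelerating decomposition temperature 36.1 °C (≤ 50 °C), the organic peroxide kit falls in Class 4.2.
Class 4.2 net quantity: (three 0.4 oz packs = 34.08 g) + (three 0.5 oz packs = 42.6 g) = 76.68 g.
76.68 g > 50 g (passenger aircraft limit, Class 4.2) — over the limit.
Class 6.1 quantity: two 0.3 oz packs = 17.04 g.
17.04 g ≤ 20 g (passenger aircraft limit, Class 6.1) — within limit.

No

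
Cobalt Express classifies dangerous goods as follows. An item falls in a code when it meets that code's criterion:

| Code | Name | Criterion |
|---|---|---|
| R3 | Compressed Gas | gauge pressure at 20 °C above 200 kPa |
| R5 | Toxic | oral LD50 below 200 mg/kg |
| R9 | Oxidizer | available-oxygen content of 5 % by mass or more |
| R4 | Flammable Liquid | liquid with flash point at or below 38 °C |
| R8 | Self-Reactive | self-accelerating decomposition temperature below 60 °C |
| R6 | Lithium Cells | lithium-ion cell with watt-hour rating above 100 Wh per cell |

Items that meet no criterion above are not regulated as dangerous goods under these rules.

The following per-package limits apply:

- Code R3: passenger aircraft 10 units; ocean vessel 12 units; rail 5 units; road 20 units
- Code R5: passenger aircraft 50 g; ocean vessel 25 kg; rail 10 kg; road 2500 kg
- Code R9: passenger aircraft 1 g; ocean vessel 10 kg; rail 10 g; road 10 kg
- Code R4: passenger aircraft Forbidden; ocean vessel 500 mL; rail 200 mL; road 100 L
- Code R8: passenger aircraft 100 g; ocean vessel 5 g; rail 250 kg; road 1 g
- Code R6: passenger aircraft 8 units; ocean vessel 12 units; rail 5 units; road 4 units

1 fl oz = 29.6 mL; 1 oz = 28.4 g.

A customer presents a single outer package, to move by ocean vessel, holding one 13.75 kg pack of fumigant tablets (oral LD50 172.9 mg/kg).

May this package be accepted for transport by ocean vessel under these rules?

Yes

With oral LD50 172.9 mg/kg (< 200 mg/kg), the fumigant tablets fall in Code R5.
Code R5 quantity: 13.75 kg.
That is within the Code R5 ocean vessel limit of 25 kg.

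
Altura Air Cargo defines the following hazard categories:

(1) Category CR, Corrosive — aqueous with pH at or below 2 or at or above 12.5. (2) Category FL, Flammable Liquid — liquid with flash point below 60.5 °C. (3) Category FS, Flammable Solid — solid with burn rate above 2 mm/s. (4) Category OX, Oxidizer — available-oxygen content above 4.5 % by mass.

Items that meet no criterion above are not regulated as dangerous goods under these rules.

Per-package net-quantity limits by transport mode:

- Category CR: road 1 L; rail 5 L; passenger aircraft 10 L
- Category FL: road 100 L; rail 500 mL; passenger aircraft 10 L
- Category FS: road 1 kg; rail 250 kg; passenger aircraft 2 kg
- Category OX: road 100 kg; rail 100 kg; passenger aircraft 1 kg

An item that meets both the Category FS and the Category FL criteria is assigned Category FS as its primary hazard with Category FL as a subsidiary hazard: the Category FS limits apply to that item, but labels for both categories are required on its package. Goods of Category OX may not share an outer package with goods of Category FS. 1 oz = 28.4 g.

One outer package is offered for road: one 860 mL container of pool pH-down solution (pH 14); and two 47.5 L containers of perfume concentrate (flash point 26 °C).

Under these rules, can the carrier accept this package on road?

Yes

With pH 14 (≥ 12.5), the pool pH-down solution falls in Category CR.
Flash point 26 °C meets the Category FL criterion (Flammable Liquid), so the perfume concentrate is Category FL.
Category CR quantity: 860 mL.
860 mL is within the road limit of 1 L for Category CR.
Category FL quantity: two 47.5 L containers = 95 L.
95 L is within the road limit of 100 L for Category FL.
The segregation rule (Category OX with Category FS) does not apply to Category CR with Category FL.
Every hazard category is within its road limit and no segregation rule is violated.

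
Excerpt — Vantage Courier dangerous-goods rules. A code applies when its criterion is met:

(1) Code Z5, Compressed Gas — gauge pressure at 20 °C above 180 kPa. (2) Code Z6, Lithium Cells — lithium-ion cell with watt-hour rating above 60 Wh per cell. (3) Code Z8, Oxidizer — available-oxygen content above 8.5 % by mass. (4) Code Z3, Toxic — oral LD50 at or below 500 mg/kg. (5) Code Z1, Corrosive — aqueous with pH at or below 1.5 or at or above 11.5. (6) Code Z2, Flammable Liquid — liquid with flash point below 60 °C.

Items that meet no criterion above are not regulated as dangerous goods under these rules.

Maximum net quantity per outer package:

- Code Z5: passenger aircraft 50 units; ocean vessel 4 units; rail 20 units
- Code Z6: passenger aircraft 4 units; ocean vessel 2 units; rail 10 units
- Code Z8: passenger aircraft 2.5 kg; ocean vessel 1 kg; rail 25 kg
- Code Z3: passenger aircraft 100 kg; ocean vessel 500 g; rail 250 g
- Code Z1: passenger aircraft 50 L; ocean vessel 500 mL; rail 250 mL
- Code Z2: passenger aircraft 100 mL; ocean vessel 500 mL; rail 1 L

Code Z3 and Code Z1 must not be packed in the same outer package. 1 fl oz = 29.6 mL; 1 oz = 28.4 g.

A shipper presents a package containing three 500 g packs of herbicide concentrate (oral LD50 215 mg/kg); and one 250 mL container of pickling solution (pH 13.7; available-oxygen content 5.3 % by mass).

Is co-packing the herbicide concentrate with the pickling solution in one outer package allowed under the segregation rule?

No

Oral LD50 215 mg/kg meets the Code Z3 criterion (Toxic), so the herbicide concentrate is Code Z3.
The pickling solution has pH 13.7, which is ≥ 11.5, so it is Code Z1 (Corrosive).
Code Z3 and Code Z1 may not share an outer package.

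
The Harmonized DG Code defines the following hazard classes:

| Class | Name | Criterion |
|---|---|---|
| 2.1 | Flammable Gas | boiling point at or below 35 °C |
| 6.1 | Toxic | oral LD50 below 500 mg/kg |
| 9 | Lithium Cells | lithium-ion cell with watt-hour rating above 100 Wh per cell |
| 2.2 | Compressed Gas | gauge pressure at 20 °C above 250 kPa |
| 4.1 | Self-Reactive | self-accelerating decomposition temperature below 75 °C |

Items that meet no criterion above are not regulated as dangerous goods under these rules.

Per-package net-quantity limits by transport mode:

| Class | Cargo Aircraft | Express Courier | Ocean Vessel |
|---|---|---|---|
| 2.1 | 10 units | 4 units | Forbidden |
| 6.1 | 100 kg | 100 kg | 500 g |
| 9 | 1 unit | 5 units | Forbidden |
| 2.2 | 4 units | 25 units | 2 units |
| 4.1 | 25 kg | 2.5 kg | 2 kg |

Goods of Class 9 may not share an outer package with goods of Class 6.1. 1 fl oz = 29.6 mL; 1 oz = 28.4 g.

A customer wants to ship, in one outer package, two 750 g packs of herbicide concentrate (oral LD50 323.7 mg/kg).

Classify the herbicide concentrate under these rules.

Herbicide concentrate: oral LD50 323.7 mg/kg < 500 mg/kg → Class 6.1 (Toxic).

Class 6.1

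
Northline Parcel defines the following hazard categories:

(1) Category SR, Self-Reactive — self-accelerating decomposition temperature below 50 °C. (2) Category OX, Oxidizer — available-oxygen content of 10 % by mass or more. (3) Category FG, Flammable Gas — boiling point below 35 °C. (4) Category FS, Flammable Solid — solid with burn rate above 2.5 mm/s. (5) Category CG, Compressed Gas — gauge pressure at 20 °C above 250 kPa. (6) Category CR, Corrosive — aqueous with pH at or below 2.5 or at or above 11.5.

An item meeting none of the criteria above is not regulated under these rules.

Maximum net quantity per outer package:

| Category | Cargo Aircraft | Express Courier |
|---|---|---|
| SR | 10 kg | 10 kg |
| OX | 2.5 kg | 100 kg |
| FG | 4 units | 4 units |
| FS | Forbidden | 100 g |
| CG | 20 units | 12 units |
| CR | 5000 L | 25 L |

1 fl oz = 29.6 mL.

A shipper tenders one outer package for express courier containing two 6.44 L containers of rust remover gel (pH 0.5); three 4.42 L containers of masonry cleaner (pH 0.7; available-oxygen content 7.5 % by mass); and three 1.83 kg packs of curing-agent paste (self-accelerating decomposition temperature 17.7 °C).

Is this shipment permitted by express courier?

No

With pH 0.5 (≤ 2.5), the rust remover gel falls in Category CR.
pH 0.7 meets the Category CR criterion (Corrosive), so the masonry cleaner is Category CR.
The curing-agent paste has self-accelerating decomposition temperature 17.7 °C, which is < 50 °C, so it is Category SR (Self-Reactive).
Category SR quantity: three 1.83 kg packs = 5.49 kg.
5.49 kg is within the express courier limit of 10 kg for Category SR.
Category CR net quantity: (two 6.44 L containers = 12.88 L) + (three 4.42 L containers = 13.26 L) = 26.14 L.
26.14 L exceeds the express courier limit of 25 L for Category CR.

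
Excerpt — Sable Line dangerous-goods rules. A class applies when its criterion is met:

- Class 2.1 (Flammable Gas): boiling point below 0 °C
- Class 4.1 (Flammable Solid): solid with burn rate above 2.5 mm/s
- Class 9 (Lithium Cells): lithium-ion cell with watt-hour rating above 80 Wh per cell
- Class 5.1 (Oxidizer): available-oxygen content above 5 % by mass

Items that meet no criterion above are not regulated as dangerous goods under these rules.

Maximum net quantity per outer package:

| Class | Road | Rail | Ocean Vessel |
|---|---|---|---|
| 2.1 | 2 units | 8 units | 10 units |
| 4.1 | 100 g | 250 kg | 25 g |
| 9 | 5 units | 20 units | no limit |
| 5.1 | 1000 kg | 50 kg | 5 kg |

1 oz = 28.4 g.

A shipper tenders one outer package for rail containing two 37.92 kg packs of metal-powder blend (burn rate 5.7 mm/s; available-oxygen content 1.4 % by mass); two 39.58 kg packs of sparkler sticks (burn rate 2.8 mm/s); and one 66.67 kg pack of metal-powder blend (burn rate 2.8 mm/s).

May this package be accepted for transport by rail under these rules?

Burn rate 5.7 mm/s meets the Class 4.1 criterion (Flammable Solid), so the metal-powder blend is Class 4.1.
With burn rate 2.8 mm/s (> 2.5 mm/s), the sparkler sticks fall in Class 4.1.
Burn rate 2.8 mm/s meets the Class 4.1 criterion (Flammable Solid), so the metal-powder blend is Class 4.1.
Class 4.1 net quantity: (two 37.92 kg packs = 75.84 kg) + (two 39.58 kg packs = 79.16 kg) + 66.67 kg = 221.67 kg.
That is within the Class 4.1 rail limit of 250 kg.

Yes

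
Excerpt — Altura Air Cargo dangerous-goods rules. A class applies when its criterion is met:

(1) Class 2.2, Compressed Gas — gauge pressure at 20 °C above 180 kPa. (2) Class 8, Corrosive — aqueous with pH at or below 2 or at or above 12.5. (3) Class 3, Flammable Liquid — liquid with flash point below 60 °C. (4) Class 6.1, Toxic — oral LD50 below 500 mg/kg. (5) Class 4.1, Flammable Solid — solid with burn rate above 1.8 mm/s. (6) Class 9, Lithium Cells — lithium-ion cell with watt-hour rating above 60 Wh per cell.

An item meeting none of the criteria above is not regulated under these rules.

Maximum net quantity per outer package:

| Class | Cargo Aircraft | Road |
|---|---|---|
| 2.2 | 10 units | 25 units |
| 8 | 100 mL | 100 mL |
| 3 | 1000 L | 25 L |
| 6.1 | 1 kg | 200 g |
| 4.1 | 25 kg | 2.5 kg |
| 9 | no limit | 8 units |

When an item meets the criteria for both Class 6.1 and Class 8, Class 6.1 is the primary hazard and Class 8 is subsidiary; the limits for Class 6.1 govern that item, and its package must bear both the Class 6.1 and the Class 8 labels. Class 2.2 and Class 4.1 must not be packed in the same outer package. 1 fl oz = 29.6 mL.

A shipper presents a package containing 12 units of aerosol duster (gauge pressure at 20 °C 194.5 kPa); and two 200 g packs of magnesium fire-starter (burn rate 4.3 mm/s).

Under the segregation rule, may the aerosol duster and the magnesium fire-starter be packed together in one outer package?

No

Aerosol duster: gauge pressure at 20 °C 194.5 kPa > 180 kPa → Class 2.2 (Compressed Gas).
Magnesium fire-starter: burn rate 4.3 mm/s > 1.8 mm/s → Class 4.1 (Flammable Solid).
Class 2.2 and Class 4.1 may not share an outer package.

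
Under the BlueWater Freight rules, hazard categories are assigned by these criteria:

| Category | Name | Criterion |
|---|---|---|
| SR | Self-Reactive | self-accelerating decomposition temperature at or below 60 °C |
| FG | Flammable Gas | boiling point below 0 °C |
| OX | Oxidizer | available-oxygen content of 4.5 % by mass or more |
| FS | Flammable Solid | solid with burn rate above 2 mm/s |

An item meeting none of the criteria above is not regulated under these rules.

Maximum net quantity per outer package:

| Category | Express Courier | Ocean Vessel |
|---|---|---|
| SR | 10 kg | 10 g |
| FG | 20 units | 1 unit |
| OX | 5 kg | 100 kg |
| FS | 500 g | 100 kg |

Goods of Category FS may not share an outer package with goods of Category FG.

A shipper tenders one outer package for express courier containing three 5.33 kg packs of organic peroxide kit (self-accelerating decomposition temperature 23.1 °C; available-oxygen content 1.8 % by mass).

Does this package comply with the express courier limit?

Self-accelerating decomposition temperature 23.1 °C meets the Category SR criterion (Self-Reactive), so the organic peroxide kit is Category SR.
Category SR quantity: three 5.33 kg packs = 15.99 kg.
That exceeds the Category SR express courier limit of 10 kg.

No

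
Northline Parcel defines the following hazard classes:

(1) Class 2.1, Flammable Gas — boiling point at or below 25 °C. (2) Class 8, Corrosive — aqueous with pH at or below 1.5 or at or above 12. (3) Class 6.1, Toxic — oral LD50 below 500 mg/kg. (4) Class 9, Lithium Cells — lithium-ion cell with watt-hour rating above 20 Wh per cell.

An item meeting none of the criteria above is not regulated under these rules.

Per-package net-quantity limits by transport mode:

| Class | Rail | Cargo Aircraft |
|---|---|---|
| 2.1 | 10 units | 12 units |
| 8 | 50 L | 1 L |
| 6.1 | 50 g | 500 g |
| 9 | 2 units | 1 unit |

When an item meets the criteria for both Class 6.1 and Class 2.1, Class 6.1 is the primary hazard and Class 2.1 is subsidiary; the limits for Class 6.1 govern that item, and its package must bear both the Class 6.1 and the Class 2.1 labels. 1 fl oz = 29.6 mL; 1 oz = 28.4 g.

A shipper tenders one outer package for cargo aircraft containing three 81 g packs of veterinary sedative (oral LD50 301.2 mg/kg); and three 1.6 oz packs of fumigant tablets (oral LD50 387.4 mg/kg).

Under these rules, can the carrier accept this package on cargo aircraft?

Yes

Veterinary sedative: oral LD50 301.2 mg/kg < 500 mg/kg → Class 6.1 (Toxic).
Oral LD50 387.4 mg/kg meets the Class 6.1 criterion (Toxic), so the fumigant tablets are Class 6.1.
Class 6.1 net quantity: (three 81 g packs = 243 g) + (three 1.6 oz packs = 136.32 g) = 379.32 g.
379.32 g is within the cargo aircraft limit of 500 g for Class 6.1.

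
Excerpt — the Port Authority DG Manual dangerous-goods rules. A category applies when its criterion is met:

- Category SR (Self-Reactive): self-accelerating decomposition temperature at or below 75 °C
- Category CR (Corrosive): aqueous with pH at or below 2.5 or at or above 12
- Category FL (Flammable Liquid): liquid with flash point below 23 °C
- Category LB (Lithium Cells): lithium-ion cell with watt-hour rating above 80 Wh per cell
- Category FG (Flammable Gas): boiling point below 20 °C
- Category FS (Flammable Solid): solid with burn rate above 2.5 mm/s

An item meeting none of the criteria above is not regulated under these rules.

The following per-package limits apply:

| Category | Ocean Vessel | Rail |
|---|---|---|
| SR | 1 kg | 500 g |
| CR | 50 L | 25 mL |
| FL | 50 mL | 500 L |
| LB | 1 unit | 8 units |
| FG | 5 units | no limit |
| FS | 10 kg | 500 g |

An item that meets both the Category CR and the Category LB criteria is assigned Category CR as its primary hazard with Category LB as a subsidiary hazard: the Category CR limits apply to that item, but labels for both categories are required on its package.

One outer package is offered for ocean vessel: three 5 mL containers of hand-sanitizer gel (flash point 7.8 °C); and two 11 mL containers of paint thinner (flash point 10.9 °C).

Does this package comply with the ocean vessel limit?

The hand-sanitizer gel has flash point 7.8 °C, which is < 23 °C, so it is Category FL (Flammable Liquid).
With flash point 10.9 °C (< 23 °C), the paint thinner falls in Category FL.
Total Category FL: (three 5 mL containers = 15 mL) + (two 11 mL containers = 22 mL) = 37 mL.
37 mL is within the ocean vessel limit of 50 mL for Category FL.

Yes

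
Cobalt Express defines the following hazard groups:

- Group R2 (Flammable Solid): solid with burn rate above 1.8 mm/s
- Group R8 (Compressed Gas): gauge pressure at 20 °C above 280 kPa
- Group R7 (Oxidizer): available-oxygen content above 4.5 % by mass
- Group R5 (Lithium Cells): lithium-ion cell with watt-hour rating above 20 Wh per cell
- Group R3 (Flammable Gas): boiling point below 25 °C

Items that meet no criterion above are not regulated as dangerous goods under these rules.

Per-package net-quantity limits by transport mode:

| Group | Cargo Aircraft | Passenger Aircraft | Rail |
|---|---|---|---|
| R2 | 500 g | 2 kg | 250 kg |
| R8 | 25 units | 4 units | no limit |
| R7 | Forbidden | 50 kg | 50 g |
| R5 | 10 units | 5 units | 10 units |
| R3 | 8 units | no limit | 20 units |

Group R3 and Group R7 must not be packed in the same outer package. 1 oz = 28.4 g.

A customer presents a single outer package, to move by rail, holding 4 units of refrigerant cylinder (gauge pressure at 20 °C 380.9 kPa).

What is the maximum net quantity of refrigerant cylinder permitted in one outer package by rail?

no limit

Refrigerant cylinder: gauge pressure at 20 °C 380.9 kPa > 280 kPa → Group R8 (Compressed Gas).
The rail limit for Group R8 is no limit.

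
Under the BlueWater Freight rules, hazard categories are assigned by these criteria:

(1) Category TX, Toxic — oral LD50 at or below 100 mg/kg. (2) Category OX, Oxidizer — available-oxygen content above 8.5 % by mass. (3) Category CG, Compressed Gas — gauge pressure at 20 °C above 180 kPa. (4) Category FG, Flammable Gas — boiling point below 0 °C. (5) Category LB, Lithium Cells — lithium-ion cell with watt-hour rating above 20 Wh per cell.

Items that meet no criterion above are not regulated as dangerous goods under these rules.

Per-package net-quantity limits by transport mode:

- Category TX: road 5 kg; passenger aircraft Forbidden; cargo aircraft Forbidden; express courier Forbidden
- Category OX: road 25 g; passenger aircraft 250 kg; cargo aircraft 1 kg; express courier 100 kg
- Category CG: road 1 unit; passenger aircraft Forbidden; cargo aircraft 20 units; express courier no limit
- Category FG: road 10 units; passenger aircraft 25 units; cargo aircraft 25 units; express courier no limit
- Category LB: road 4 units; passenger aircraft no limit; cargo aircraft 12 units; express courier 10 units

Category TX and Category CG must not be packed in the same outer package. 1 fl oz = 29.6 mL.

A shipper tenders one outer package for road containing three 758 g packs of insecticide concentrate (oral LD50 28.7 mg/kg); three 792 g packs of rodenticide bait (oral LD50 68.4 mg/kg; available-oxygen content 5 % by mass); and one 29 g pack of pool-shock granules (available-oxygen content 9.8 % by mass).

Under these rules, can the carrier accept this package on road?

No

Insecticide concentrate: oral LD50 28.7 mg/kg ≤ 100 mg/kg → Category TX (Toxic).
Oral LD50 68.4 mg/kg meets the Category TX criterion (Toxic), so the rodenticide bait is Category TX.
Available-oxygen content 9.8 % by mass meets the Category OX criterion (Oxidizer), so the pool-shock granules are Category OX.
Total Category TX: (three 758 g packs = 2.274 kg) + (three 792 g packs = 2.376 kg) = 4.65 kg.
That is within the Category TX road limit of 5 kg.
Category OX quantity: 29 g.
29 g > 25 g (road limit, Category OX) — over the limit.
The segregation rule (Category TX with Category CG) does not apply to Category TX with Category OX.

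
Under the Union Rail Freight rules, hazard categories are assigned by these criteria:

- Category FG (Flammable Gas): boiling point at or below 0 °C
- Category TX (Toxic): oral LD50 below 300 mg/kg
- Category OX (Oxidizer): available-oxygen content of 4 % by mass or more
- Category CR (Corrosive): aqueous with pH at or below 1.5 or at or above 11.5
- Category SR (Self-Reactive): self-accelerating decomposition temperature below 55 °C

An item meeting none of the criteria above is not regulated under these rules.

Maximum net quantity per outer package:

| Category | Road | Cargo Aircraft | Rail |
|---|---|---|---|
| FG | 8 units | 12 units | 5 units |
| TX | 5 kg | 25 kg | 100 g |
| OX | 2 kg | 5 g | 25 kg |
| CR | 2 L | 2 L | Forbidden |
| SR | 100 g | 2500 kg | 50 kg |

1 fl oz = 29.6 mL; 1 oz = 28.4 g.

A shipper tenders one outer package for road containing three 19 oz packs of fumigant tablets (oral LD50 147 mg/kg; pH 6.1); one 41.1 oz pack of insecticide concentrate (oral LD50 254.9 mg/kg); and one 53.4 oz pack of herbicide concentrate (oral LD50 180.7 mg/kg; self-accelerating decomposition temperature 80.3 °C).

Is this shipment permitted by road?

Oral LD50 147 mg/kg meets the Category TX criterion (Toxic), so the fumigant tablets are Category TX.
Oral LD50 254.9 mg/kg meets the Category TX criterion (Toxic), so the insecticide concentrate is Category TX.
The herbicide concentrate has oral LD50 180.7 mg/kg, which is < 300 mg/kg, so it is Category TX (Toxic).
Total Category TX: (three 19 oz packs = 1618.8 g) + (one 41.1 oz pack = 1167.24 g) + (one 53.4 oz pack = 1516.56 g) = 4302.6 g.
4302.6 g is within the road limit of 5 kg for Category TX.

Yes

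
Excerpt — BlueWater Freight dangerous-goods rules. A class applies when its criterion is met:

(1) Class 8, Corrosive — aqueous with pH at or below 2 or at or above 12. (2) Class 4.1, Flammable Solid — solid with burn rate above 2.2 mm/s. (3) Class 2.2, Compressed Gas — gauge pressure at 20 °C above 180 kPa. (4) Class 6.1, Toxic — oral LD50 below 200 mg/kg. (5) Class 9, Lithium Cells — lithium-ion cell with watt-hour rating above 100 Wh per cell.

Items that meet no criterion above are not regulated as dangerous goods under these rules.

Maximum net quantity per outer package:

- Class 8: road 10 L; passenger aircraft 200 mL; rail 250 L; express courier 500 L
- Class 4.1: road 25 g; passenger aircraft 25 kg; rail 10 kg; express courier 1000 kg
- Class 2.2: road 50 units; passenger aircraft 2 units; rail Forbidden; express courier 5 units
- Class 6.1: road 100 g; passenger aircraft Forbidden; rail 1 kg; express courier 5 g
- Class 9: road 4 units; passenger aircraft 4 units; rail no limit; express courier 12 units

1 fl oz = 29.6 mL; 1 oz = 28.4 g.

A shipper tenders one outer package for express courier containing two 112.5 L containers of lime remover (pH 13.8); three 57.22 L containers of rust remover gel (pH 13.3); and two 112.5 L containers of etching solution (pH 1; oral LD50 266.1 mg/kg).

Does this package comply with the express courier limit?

No

Lime remover: pH 13.8 ≥ 12 → Class 8 (Corrosive).
With pH 13.3 (≥ 12), the rust remover gel falls in Class 8.
With pH 1 (≤ 2), the etching solution falls in Class 8.
Total Class 8: (two 112.5 L containers = 225 L) + (three 57.22 L containers = 171.66 L) + (two 112.5 L containers = 225 L) = 621.66 L.
621.66 L > 500 L (express courier limit, Class 8) — over the limit.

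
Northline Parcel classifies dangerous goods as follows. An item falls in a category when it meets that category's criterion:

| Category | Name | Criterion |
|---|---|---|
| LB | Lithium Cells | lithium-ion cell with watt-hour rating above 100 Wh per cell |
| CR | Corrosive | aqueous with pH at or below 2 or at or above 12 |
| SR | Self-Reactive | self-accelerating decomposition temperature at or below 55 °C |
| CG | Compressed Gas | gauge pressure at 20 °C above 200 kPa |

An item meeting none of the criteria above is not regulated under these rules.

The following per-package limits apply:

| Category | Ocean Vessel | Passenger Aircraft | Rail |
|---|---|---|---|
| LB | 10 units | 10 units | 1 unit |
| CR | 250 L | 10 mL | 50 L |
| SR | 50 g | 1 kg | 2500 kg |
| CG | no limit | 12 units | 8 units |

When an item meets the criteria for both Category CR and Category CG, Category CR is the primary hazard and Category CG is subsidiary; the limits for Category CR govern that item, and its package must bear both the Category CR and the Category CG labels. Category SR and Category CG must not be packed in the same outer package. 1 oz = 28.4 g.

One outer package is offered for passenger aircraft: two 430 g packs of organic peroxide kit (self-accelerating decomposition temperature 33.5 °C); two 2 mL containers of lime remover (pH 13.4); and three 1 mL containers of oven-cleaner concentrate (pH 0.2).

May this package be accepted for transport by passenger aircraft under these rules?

With self-accelerating decomposition temperature 33.5 °C (≤ 55 °C), the organic peroxide kit falls in Category SR.
With pH 13.4 (≥ 12), the lime remover falls in Category CR.
Oven-cleaner concentrate: pH 0.2 ≤ 2 → Category CR (Corrosive).
Total Category CR: (two 2 mL containers = 4 mL) + (three 1 mL containers = 3 mL) = 7 mL.
That is within the Category CR passenger aircraft limit of 10 mL.
Category SR quantity: two 430 g packs = 860 g.
860 g is within the passenger aircraft limit of 1 kg for Category SR.
The segregation rule (Category SR with Category CG) does not apply to Category CR with Category SR.
Every hazard category is within its passenger aircraft limit and no segregation rule is violated.

Yes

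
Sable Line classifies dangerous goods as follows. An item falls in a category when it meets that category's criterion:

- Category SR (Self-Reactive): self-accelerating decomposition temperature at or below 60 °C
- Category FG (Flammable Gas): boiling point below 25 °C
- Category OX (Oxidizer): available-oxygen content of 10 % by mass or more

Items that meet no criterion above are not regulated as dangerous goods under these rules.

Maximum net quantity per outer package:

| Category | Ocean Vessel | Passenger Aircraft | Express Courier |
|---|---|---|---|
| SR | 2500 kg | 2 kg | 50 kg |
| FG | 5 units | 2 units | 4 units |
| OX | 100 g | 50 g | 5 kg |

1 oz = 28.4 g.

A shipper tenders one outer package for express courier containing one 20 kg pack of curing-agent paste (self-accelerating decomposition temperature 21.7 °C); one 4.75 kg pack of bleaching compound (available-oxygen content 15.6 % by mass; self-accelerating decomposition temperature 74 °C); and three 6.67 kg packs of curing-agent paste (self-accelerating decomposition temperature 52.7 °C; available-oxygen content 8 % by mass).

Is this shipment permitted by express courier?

Yes

Curing-agent paste: self-accelerating decomposition temperature 21.7 °C ≤ 60 °C → Category SR (Self-Reactive).
The bleaching compound has available-oxygen content 15.6 % by mass, which is ≥ 10 % by mass, so it is Category OX (Oxidizer).
Curing-agent paste: self-accelerating decomposition temperature 52.7 °C ≤ 60 °C → Category SR (Self-Reactive).
Category OX quantity: 4.75 kg.
4.75 kg is within the express courier limit of 5 kg for Category OX.
Category SR net quantity: 20 kg + (three 6.67 kg packs = 20.01 kg) = 40.01 kg.
40.01 kg ≤ 50 kg (express courier limit, Category SR) — within limit.
Every hazard category is within its express courier limit and no segregation rule is violated.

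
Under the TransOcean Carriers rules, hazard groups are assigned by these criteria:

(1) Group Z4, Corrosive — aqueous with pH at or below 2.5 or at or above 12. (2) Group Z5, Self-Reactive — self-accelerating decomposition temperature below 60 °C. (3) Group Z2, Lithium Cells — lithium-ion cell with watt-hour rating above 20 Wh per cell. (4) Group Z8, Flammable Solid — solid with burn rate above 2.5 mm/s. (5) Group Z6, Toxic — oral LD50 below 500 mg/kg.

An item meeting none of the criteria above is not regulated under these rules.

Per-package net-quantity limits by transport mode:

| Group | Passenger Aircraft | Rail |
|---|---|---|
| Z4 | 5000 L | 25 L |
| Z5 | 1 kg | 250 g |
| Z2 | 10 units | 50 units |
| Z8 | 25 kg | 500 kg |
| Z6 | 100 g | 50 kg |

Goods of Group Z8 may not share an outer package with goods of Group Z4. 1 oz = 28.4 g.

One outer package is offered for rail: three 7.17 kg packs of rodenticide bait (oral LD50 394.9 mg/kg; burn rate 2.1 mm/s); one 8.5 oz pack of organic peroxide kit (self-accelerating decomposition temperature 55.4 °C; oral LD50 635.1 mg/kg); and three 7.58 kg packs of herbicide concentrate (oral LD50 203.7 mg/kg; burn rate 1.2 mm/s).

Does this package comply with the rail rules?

Yes

Rodenticide bait: oral LD50 394.9 mg/kg < 500 mg/kg → Group Z6 (Toxic).
Self-accelerating decomposition temperature 55.4 °C meets the Group Z5 criterion (Self-Reactive), so the organic peroxide kit is Group Z5.
Oral LD50 203.7 mg/kg meets the Group Z6 criterion (Toxic), so the herbicide concentrate is Group Z6.
Group Z5 quantity: one 8.5 oz pack = 241.4 g.
That is within the Group Z5 rail limit of 250 g.
Group Z6 net quantity: (three 7.17 kg packs = 21.51 kg) + (three 7.58 kg packs = 22.74 kg) = 44.25 kg.
44.25 kg ≤ 50 kg (rail limit, Group Z6) — within limit.
The segregation rule (Group Z8 with Group Z4) does not apply to Group Z5 with Group Z6.
Every hazard group is within its rail limit and no segregation rule is violated.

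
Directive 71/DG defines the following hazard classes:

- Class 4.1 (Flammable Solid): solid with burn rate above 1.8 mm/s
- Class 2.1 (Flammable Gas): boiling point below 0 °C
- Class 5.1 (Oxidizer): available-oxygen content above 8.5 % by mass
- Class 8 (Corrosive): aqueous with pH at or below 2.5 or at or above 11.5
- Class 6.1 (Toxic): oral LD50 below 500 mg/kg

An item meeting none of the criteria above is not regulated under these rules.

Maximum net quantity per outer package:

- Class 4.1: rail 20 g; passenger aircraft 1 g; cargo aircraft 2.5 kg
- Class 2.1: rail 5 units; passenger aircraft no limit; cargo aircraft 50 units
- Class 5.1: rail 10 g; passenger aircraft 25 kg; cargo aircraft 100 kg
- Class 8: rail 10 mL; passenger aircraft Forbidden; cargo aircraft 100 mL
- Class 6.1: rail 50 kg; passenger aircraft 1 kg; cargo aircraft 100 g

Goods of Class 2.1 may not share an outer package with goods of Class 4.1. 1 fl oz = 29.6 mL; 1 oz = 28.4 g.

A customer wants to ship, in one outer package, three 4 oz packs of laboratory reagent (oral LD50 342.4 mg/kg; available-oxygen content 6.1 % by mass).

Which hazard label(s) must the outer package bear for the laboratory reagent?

With oral LD50 342.4 mg/kg (< 500 mg/kg), the laboratory reagent falls in Class 6.1.
Only the Class 6.1 label is required.

Class 6.1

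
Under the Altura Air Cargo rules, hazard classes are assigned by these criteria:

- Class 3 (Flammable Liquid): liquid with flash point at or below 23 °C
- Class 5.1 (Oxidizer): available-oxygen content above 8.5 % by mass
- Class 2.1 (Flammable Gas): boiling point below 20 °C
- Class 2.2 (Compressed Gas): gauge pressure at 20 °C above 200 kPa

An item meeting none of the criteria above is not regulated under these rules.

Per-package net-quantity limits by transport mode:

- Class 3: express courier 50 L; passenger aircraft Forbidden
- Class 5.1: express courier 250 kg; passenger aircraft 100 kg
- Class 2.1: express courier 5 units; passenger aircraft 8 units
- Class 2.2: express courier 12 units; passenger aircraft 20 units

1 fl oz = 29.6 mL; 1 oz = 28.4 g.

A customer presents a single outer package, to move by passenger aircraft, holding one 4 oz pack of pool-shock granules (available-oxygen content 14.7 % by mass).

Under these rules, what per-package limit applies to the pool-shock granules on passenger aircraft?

100 kg

The pool-shock granules have available-oxygen content 14.7 % by mass, which is > 8.5 % by mass, so they are Class 5.1 (Oxidizer).
The passenger aircraft limit for Class 5.1 is 100 kg.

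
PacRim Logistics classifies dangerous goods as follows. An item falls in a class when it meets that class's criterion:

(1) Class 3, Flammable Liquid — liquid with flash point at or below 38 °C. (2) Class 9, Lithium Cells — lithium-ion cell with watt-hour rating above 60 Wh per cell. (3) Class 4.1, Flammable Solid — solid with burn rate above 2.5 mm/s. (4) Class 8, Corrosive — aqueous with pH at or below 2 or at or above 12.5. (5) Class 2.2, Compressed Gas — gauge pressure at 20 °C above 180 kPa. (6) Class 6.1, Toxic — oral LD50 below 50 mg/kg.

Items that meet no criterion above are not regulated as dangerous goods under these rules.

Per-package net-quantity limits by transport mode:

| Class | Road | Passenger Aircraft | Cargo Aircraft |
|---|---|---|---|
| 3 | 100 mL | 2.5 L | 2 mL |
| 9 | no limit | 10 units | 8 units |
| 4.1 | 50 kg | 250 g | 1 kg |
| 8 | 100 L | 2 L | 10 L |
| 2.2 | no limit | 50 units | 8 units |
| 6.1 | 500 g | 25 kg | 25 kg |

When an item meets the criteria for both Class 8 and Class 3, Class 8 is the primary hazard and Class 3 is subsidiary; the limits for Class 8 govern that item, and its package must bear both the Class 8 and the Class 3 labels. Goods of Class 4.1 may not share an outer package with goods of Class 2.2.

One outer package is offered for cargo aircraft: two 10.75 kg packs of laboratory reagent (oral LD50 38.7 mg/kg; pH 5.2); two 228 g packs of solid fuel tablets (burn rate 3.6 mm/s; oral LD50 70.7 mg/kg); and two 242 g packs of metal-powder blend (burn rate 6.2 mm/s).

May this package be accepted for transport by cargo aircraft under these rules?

Oral LD50 38.7 mg/kg meets the Class 6.1 criterion (Toxic), so the laboratory reagent is Class 6.1.
The solid fuel tablets have burn rate 3.6 mm/s, which is > 2.5 mm/s, so they are Class 4.1 (Flammable Solid).
Metal-powder blend: burn rate 6.2 mm/s > 2.5 mm/s → Class 4.1 (Flammable Solid).
Total Class 4.1: (two 228 g packs = 456 g) + (two 242 g packs = 484 g) = 940 g.
940 g is within the cargo aircraft limit of 1 kg for Class 4.1.
Class 6.1 quantity: two 10.75 kg packs = 21.5 kg.
21.5 kg ≤ 25 kg (cargo aircraft limit, Class 6.1) — within limit.
The segregation rule (Class 4.1 with Class 2.2) does not apply to Class 4.1 with Class 6.1.
Every hazard class is within its cargo aircraft limit and no segregation rule is violated.

Yes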